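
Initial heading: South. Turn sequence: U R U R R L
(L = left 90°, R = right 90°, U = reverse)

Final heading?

Answer: Final heading: North

Derivation:
Start: South
  U (U-turn (180°)) -> North
  R (right (90° clockwise)) -> East
  U (U-turn (180°)) -> West
  R (right (90° clockwise)) -> North
  R (right (90° clockwise)) -> East
  L (left (90° counter-clockwise)) -> North
Final: North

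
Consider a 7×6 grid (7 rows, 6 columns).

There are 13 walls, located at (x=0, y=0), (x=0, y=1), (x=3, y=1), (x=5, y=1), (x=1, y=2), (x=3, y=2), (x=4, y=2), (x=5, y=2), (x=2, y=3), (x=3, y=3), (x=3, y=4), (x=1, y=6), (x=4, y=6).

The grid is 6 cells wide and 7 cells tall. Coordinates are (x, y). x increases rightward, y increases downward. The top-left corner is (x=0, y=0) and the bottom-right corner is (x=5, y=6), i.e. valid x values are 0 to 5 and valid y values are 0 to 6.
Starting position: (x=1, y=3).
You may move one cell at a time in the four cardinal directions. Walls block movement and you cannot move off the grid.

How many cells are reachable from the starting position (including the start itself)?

BFS flood-fill from (x=1, y=3):
  Distance 0: (x=1, y=3)
  Distance 1: (x=0, y=3), (x=1, y=4)
  Distance 2: (x=0, y=2), (x=0, y=4), (x=2, y=4), (x=1, y=5)
  Distance 3: (x=0, y=5), (x=2, y=5)
  Distance 4: (x=3, y=5), (x=0, y=6), (x=2, y=6)
  Distance 5: (x=4, y=5), (x=3, y=6)
  Distance 6: (x=4, y=4), (x=5, y=5)
  Distance 7: (x=4, y=3), (x=5, y=4), (x=5, y=6)
  Distance 8: (x=5, y=3)
Total reachable: 20 (grid has 29 open cells total)

Answer: Reachable cells: 20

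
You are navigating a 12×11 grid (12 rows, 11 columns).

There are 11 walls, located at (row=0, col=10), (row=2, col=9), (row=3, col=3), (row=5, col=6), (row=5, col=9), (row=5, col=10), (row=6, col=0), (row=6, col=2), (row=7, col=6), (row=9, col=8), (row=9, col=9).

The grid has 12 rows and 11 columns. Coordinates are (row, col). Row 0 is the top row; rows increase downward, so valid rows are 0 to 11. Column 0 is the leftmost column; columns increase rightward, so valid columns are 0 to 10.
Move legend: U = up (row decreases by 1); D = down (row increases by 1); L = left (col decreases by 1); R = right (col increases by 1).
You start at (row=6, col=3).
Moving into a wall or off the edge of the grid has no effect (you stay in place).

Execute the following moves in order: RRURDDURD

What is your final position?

Start: (row=6, col=3)
  R (right): (row=6, col=3) -> (row=6, col=4)
  R (right): (row=6, col=4) -> (row=6, col=5)
  U (up): (row=6, col=5) -> (row=5, col=5)
  R (right): blocked, stay at (row=5, col=5)
  D (down): (row=5, col=5) -> (row=6, col=5)
  D (down): (row=6, col=5) -> (row=7, col=5)
  U (up): (row=7, col=5) -> (row=6, col=5)
  R (right): (row=6, col=5) -> (row=6, col=6)
  D (down): blocked, stay at (row=6, col=6)
Final: (row=6, col=6)

Answer: Final position: (row=6, col=6)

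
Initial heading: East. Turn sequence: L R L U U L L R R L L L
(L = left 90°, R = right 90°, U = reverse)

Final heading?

Answer: Final heading: East

Derivation:
Start: East
  L (left (90° counter-clockwise)) -> North
  R (right (90° clockwise)) -> East
  L (left (90° counter-clockwise)) -> North
  U (U-turn (180°)) -> South
  U (U-turn (180°)) -> North
  L (left (90° counter-clockwise)) -> West
  L (left (90° counter-clockwise)) -> South
  R (right (90° clockwise)) -> West
  R (right (90° clockwise)) -> North
  L (left (90° counter-clockwise)) -> West
  L (left (90° counter-clockwise)) -> South
  L (left (90° counter-clockwise)) -> East
Final: East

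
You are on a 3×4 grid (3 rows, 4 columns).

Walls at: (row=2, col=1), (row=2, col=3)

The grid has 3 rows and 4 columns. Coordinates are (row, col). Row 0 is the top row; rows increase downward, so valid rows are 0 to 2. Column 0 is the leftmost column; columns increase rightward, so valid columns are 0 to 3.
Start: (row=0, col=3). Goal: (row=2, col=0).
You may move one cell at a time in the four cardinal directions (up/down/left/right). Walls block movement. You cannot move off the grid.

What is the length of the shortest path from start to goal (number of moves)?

Answer: Shortest path length: 5

Derivation:
BFS from (row=0, col=3) until reaching (row=2, col=0):
  Distance 0: (row=0, col=3)
  Distance 1: (row=0, col=2), (row=1, col=3)
  Distance 2: (row=0, col=1), (row=1, col=2)
  Distance 3: (row=0, col=0), (row=1, col=1), (row=2, col=2)
  Distance 4: (row=1, col=0)
  Distance 5: (row=2, col=0)  <- goal reached here
One shortest path (5 moves): (row=0, col=3) -> (row=0, col=2) -> (row=0, col=1) -> (row=0, col=0) -> (row=1, col=0) -> (row=2, col=0)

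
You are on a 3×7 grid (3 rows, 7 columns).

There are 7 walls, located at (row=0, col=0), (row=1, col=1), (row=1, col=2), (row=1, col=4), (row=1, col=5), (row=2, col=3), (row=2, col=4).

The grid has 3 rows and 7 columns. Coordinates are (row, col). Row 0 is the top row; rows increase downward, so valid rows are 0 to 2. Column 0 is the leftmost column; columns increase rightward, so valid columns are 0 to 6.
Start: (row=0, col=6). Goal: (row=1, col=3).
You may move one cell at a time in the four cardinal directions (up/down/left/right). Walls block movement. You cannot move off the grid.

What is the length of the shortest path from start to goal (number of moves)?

BFS from (row=0, col=6) until reaching (row=1, col=3):
  Distance 0: (row=0, col=6)
  Distance 1: (row=0, col=5), (row=1, col=6)
  Distance 2: (row=0, col=4), (row=2, col=6)
  Distance 3: (row=0, col=3), (row=2, col=5)
  Distance 4: (row=0, col=2), (row=1, col=3)  <- goal reached here
One shortest path (4 moves): (row=0, col=6) -> (row=0, col=5) -> (row=0, col=4) -> (row=0, col=3) -> (row=1, col=3)

Answer: Shortest path length: 4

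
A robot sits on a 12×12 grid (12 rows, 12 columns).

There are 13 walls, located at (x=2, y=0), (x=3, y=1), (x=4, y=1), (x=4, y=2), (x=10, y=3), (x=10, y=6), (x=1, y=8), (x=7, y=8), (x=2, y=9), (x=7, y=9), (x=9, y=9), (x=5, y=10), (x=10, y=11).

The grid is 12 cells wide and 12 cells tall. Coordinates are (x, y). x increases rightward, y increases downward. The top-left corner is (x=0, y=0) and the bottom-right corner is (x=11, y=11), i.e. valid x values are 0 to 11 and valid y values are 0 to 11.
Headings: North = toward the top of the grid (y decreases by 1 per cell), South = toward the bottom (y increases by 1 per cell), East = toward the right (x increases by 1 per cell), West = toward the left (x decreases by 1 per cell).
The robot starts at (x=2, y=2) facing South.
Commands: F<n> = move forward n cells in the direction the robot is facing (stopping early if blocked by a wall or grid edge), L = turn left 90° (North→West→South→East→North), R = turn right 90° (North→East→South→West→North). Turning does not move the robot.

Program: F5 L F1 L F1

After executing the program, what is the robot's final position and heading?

Answer: Final position: (x=3, y=6), facing North

Derivation:
Start: (x=2, y=2), facing South
  F5: move forward 5, now at (x=2, y=7)
  L: turn left, now facing East
  F1: move forward 1, now at (x=3, y=7)
  L: turn left, now facing North
  F1: move forward 1, now at (x=3, y=6)
Final: (x=3, y=6), facing North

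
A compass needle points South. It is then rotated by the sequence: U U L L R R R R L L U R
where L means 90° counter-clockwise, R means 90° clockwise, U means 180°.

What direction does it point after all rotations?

Answer: Final heading: East

Derivation:
Start: South
  U (U-turn (180°)) -> North
  U (U-turn (180°)) -> South
  L (left (90° counter-clockwise)) -> East
  L (left (90° counter-clockwise)) -> North
  R (right (90° clockwise)) -> East
  R (right (90° clockwise)) -> South
  R (right (90° clockwise)) -> West
  R (right (90° clockwise)) -> North
  L (left (90° counter-clockwise)) -> West
  L (left (90° counter-clockwise)) -> South
  U (U-turn (180°)) -> North
  R (right (90° clockwise)) -> East
Final: East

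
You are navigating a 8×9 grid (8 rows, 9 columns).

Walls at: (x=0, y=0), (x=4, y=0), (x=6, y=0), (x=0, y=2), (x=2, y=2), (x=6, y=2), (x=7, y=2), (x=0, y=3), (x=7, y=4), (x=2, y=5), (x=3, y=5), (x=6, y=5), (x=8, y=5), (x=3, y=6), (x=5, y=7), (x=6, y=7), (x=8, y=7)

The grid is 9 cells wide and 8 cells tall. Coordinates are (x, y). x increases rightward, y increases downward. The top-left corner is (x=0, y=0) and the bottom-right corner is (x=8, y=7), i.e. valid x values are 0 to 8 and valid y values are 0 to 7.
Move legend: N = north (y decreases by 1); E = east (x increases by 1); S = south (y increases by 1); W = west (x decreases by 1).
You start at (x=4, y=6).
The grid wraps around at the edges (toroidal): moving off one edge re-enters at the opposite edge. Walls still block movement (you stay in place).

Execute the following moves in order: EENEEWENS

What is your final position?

Start: (x=4, y=6)
  E (east): (x=4, y=6) -> (x=5, y=6)
  E (east): (x=5, y=6) -> (x=6, y=6)
  N (north): blocked, stay at (x=6, y=6)
  E (east): (x=6, y=6) -> (x=7, y=6)
  E (east): (x=7, y=6) -> (x=8, y=6)
  W (west): (x=8, y=6) -> (x=7, y=6)
  E (east): (x=7, y=6) -> (x=8, y=6)
  N (north): blocked, stay at (x=8, y=6)
  S (south): blocked, stay at (x=8, y=6)
Final: (x=8, y=6)

Answer: Final position: (x=8, y=6)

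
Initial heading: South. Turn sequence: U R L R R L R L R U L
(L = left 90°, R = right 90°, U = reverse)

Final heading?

Start: South
  U (U-turn (180°)) -> North
  R (right (90° clockwise)) -> East
  L (left (90° counter-clockwise)) -> North
  R (right (90° clockwise)) -> East
  R (right (90° clockwise)) -> South
  L (left (90° counter-clockwise)) -> East
  R (right (90° clockwise)) -> South
  L (left (90° counter-clockwise)) -> East
  R (right (90° clockwise)) -> South
  U (U-turn (180°)) -> North
  L (left (90° counter-clockwise)) -> West
Final: West

Answer: Final heading: West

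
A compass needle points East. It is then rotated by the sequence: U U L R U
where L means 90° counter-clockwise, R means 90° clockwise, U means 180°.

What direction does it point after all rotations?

Start: East
  U (U-turn (180°)) -> West
  U (U-turn (180°)) -> East
  L (left (90° counter-clockwise)) -> North
  R (right (90° clockwise)) -> East
  U (U-turn (180°)) -> West
Final: West

Answer: Final heading: West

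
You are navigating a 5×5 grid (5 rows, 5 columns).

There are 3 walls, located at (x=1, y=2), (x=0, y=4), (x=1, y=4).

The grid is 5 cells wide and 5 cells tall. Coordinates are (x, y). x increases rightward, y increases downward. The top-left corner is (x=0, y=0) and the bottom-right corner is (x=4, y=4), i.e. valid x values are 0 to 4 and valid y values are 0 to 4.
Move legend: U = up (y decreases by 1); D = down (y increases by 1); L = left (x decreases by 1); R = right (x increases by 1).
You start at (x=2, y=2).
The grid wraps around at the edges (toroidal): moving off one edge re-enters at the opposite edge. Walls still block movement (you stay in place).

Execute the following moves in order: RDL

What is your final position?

Answer: Final position: (x=2, y=3)

Derivation:
Start: (x=2, y=2)
  R (right): (x=2, y=2) -> (x=3, y=2)
  D (down): (x=3, y=2) -> (x=3, y=3)
  L (left): (x=3, y=3) -> (x=2, y=3)
Final: (x=2, y=3)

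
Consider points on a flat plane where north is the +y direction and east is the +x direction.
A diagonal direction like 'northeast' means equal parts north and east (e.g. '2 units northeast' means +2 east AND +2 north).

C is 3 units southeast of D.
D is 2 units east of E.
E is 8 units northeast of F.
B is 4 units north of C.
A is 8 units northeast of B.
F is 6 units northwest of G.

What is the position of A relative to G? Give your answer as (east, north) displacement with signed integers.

Answer: A is at (east=15, north=23) relative to G.

Derivation:
Place G at the origin (east=0, north=0).
  F is 6 units northwest of G: delta (east=-6, north=+6); F at (east=-6, north=6).
  E is 8 units northeast of F: delta (east=+8, north=+8); E at (east=2, north=14).
  D is 2 units east of E: delta (east=+2, north=+0); D at (east=4, north=14).
  C is 3 units southeast of D: delta (east=+3, north=-3); C at (east=7, north=11).
  B is 4 units north of C: delta (east=+0, north=+4); B at (east=7, north=15).
  A is 8 units northeast of B: delta (east=+8, north=+8); A at (east=15, north=23).
Therefore A relative to G: (east=15, north=23).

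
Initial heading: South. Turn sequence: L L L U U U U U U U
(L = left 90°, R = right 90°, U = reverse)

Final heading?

Start: South
  L (left (90° counter-clockwise)) -> East
  L (left (90° counter-clockwise)) -> North
  L (left (90° counter-clockwise)) -> West
  U (U-turn (180°)) -> East
  U (U-turn (180°)) -> West
  U (U-turn (180°)) -> East
  U (U-turn (180°)) -> West
  U (U-turn (180°)) -> East
  U (U-turn (180°)) -> West
  U (U-turn (180°)) -> East
Final: East

Answer: Final heading: East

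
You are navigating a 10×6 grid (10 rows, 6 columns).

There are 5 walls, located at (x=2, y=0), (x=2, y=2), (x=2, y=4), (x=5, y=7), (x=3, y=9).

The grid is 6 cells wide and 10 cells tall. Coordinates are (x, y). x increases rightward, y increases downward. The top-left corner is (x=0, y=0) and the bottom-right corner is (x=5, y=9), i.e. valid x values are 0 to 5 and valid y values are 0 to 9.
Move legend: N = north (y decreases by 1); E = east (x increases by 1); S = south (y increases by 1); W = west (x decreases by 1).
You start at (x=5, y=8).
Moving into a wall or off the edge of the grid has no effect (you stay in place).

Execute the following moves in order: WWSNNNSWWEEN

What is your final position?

Answer: Final position: (x=3, y=5)

Derivation:
Start: (x=5, y=8)
  W (west): (x=5, y=8) -> (x=4, y=8)
  W (west): (x=4, y=8) -> (x=3, y=8)
  S (south): blocked, stay at (x=3, y=8)
  N (north): (x=3, y=8) -> (x=3, y=7)
  N (north): (x=3, y=7) -> (x=3, y=6)
  N (north): (x=3, y=6) -> (x=3, y=5)
  S (south): (x=3, y=5) -> (x=3, y=6)
  W (west): (x=3, y=6) -> (x=2, y=6)
  W (west): (x=2, y=6) -> (x=1, y=6)
  E (east): (x=1, y=6) -> (x=2, y=6)
  E (east): (x=2, y=6) -> (x=3, y=6)
  N (north): (x=3, y=6) -> (x=3, y=5)
Final: (x=3, y=5)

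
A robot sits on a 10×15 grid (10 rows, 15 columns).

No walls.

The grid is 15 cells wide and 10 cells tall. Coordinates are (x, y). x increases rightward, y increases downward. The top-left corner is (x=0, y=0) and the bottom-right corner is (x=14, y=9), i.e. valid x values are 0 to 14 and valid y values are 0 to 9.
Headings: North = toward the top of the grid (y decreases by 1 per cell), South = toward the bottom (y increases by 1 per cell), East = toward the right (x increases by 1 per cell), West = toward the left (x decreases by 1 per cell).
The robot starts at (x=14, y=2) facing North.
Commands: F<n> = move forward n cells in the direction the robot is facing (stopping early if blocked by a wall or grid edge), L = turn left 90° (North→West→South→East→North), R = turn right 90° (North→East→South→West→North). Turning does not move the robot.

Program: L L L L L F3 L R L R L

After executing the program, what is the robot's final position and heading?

Answer: Final position: (x=11, y=2), facing South

Derivation:
Start: (x=14, y=2), facing North
  L: turn left, now facing West
  L: turn left, now facing South
  L: turn left, now facing East
  L: turn left, now facing North
  L: turn left, now facing West
  F3: move forward 3, now at (x=11, y=2)
  L: turn left, now facing South
  R: turn right, now facing West
  L: turn left, now facing South
  R: turn right, now facing West
  L: turn left, now facing South
Final: (x=11, y=2), facing South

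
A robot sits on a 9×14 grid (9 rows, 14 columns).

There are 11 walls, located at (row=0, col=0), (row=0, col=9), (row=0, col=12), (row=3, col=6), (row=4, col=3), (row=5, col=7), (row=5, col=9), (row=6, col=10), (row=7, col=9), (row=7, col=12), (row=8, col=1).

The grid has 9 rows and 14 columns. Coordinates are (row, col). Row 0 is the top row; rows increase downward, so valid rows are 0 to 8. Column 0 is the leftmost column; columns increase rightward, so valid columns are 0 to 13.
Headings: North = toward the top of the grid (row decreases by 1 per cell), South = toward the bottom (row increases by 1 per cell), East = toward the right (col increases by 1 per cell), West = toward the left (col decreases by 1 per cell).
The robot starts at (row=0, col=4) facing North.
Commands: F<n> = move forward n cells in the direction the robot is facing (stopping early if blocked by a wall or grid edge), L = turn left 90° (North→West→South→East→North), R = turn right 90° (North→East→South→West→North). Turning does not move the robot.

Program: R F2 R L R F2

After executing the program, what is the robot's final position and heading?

Answer: Final position: (row=2, col=6), facing South

Derivation:
Start: (row=0, col=4), facing North
  R: turn right, now facing East
  F2: move forward 2, now at (row=0, col=6)
  R: turn right, now facing South
  L: turn left, now facing East
  R: turn right, now facing South
  F2: move forward 2, now at (row=2, col=6)
Final: (row=2, col=6), facing South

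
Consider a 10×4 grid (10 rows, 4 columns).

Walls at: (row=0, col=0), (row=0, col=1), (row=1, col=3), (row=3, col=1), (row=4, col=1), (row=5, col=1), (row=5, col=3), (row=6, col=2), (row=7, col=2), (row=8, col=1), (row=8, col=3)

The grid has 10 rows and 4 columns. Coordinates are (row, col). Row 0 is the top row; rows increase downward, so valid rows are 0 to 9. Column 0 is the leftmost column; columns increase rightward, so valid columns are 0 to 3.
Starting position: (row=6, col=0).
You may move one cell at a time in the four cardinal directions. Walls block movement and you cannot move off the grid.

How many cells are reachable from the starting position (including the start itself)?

BFS flood-fill from (row=6, col=0):
  Distance 0: (row=6, col=0)
  Distance 1: (row=5, col=0), (row=6, col=1), (row=7, col=0)
  Distance 2: (row=4, col=0), (row=7, col=1), (row=8, col=0)
  Distance 3: (row=3, col=0), (row=9, col=0)
  Distance 4: (row=2, col=0), (row=9, col=1)
  Distance 5: (row=1, col=0), (row=2, col=1), (row=9, col=2)
  Distance 6: (row=1, col=1), (row=2, col=2), (row=8, col=2), (row=9, col=3)
  Distance 7: (row=1, col=2), (row=2, col=3), (row=3, col=2)
  Distance 8: (row=0, col=2), (row=3, col=3), (row=4, col=2)
  Distance 9: (row=0, col=3), (row=4, col=3), (row=5, col=2)
Total reachable: 27 (grid has 29 open cells total)

Answer: Reachable cells: 27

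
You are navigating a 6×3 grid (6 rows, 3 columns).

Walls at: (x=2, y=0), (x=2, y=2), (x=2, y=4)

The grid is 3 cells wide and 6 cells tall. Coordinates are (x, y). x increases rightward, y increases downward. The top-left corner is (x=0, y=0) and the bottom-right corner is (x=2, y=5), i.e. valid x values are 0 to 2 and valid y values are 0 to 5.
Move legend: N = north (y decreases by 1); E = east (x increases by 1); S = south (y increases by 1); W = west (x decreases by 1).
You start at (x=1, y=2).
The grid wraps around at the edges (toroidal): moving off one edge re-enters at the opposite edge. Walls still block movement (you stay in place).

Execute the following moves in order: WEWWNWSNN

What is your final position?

Answer: Final position: (x=2, y=1)

Derivation:
Start: (x=1, y=2)
  W (west): (x=1, y=2) -> (x=0, y=2)
  E (east): (x=0, y=2) -> (x=1, y=2)
  W (west): (x=1, y=2) -> (x=0, y=2)
  W (west): blocked, stay at (x=0, y=2)
  N (north): (x=0, y=2) -> (x=0, y=1)
  W (west): (x=0, y=1) -> (x=2, y=1)
  S (south): blocked, stay at (x=2, y=1)
  N (north): blocked, stay at (x=2, y=1)
  N (north): blocked, stay at (x=2, y=1)
Final: (x=2, y=1)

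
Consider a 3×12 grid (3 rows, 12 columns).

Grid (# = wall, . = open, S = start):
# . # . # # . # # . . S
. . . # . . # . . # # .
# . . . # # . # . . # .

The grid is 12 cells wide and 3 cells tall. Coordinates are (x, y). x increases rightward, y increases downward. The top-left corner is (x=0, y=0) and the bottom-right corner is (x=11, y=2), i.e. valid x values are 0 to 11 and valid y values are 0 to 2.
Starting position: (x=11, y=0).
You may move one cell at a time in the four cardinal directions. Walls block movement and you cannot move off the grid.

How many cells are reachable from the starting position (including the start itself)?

Answer: Reachable cells: 5

Derivation:
BFS flood-fill from (x=11, y=0):
  Distance 0: (x=11, y=0)
  Distance 1: (x=10, y=0), (x=11, y=1)
  Distance 2: (x=9, y=0), (x=11, y=2)
Total reachable: 5 (grid has 21 open cells total)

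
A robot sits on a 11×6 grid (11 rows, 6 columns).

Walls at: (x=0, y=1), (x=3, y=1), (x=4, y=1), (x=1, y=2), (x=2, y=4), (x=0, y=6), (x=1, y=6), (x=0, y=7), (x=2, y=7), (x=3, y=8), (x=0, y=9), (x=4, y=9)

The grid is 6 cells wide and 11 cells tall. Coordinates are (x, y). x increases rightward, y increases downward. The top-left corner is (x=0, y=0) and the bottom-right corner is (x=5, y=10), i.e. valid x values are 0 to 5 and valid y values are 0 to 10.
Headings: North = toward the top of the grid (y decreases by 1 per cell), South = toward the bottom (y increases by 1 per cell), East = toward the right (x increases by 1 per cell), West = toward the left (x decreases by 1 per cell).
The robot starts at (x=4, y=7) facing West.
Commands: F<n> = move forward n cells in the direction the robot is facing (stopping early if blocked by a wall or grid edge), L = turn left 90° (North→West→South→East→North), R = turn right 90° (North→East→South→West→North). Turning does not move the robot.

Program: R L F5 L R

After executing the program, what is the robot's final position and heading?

Start: (x=4, y=7), facing West
  R: turn right, now facing North
  L: turn left, now facing West
  F5: move forward 1/5 (blocked), now at (x=3, y=7)
  L: turn left, now facing South
  R: turn right, now facing West
Final: (x=3, y=7), facing West

Answer: Final position: (x=3, y=7), facing West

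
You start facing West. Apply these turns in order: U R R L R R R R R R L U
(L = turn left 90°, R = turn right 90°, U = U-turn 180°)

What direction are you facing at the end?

Answer: Final heading: East

Derivation:
Start: West
  U (U-turn (180°)) -> East
  R (right (90° clockwise)) -> South
  R (right (90° clockwise)) -> West
  L (left (90° counter-clockwise)) -> South
  R (right (90° clockwise)) -> West
  R (right (90° clockwise)) -> North
  R (right (90° clockwise)) -> East
  R (right (90° clockwise)) -> South
  R (right (90° clockwise)) -> West
  R (right (90° clockwise)) -> North
  L (left (90° counter-clockwise)) -> West
  U (U-turn (180°)) -> East
Final: East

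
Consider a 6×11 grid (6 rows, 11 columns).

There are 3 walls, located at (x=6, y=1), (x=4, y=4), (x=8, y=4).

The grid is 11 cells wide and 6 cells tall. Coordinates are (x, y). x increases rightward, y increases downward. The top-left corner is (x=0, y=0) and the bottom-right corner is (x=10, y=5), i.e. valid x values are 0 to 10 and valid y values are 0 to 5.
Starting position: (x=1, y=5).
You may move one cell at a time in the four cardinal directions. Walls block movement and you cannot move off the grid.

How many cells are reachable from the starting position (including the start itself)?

BFS flood-fill from (x=1, y=5):
  Distance 0: (x=1, y=5)
  Distance 1: (x=1, y=4), (x=0, y=5), (x=2, y=5)
  Distance 2: (x=1, y=3), (x=0, y=4), (x=2, y=4), (x=3, y=5)
  Distance 3: (x=1, y=2), (x=0, y=3), (x=2, y=3), (x=3, y=4), (x=4, y=5)
  Distance 4: (x=1, y=1), (x=0, y=2), (x=2, y=2), (x=3, y=3), (x=5, y=5)
  Distance 5: (x=1, y=0), (x=0, y=1), (x=2, y=1), (x=3, y=2), (x=4, y=3), (x=5, y=4), (x=6, y=5)
  Distance 6: (x=0, y=0), (x=2, y=0), (x=3, y=1), (x=4, y=2), (x=5, y=3), (x=6, y=4), (x=7, y=5)
  Distance 7: (x=3, y=0), (x=4, y=1), (x=5, y=2), (x=6, y=3), (x=7, y=4), (x=8, y=5)
  Distance 8: (x=4, y=0), (x=5, y=1), (x=6, y=2), (x=7, y=3), (x=9, y=5)
  Distance 9: (x=5, y=0), (x=7, y=2), (x=8, y=3), (x=9, y=4), (x=10, y=5)
  Distance 10: (x=6, y=0), (x=7, y=1), (x=8, y=2), (x=9, y=3), (x=10, y=4)
  Distance 11: (x=7, y=0), (x=8, y=1), (x=9, y=2), (x=10, y=3)
  Distance 12: (x=8, y=0), (x=9, y=1), (x=10, y=2)
  Distance 13: (x=9, y=0), (x=10, y=1)
  Distance 14: (x=10, y=0)
Total reachable: 63 (grid has 63 open cells total)

Answer: Reachable cells: 63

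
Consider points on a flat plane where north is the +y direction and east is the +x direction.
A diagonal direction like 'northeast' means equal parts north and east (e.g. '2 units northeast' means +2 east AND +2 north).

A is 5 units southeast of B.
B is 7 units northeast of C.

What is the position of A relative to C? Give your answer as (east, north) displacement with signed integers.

Answer: A is at (east=12, north=2) relative to C.

Derivation:
Place C at the origin (east=0, north=0).
  B is 7 units northeast of C: delta (east=+7, north=+7); B at (east=7, north=7).
  A is 5 units southeast of B: delta (east=+5, north=-5); A at (east=12, north=2).
Therefore A relative to C: (east=12, north=2).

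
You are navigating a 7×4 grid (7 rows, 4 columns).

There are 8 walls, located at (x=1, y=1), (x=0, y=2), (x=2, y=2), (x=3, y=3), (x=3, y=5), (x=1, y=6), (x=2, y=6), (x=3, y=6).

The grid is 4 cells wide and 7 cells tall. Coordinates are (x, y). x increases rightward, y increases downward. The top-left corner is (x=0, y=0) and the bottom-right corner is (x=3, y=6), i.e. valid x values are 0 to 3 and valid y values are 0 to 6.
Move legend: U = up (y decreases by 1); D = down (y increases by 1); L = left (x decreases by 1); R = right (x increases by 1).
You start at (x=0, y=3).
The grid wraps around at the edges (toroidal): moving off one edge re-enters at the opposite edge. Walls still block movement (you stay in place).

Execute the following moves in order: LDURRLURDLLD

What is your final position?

Answer: Final position: (x=0, y=4)

Derivation:
Start: (x=0, y=3)
  L (left): blocked, stay at (x=0, y=3)
  D (down): (x=0, y=3) -> (x=0, y=4)
  U (up): (x=0, y=4) -> (x=0, y=3)
  R (right): (x=0, y=3) -> (x=1, y=3)
  R (right): (x=1, y=3) -> (x=2, y=3)
  L (left): (x=2, y=3) -> (x=1, y=3)
  U (up): (x=1, y=3) -> (x=1, y=2)
  R (right): blocked, stay at (x=1, y=2)
  D (down): (x=1, y=2) -> (x=1, y=3)
  L (left): (x=1, y=3) -> (x=0, y=3)
  L (left): blocked, stay at (x=0, y=3)
  D (down): (x=0, y=3) -> (x=0, y=4)
Final: (x=0, y=4)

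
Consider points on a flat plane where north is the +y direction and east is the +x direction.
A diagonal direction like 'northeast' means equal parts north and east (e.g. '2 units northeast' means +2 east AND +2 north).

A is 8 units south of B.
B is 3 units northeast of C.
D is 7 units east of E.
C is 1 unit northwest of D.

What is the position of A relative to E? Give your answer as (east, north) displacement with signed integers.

Place E at the origin (east=0, north=0).
  D is 7 units east of E: delta (east=+7, north=+0); D at (east=7, north=0).
  C is 1 unit northwest of D: delta (east=-1, north=+1); C at (east=6, north=1).
  B is 3 units northeast of C: delta (east=+3, north=+3); B at (east=9, north=4).
  A is 8 units south of B: delta (east=+0, north=-8); A at (east=9, north=-4).
Therefore A relative to E: (east=9, north=-4).

Answer: A is at (east=9, north=-4) relative to E.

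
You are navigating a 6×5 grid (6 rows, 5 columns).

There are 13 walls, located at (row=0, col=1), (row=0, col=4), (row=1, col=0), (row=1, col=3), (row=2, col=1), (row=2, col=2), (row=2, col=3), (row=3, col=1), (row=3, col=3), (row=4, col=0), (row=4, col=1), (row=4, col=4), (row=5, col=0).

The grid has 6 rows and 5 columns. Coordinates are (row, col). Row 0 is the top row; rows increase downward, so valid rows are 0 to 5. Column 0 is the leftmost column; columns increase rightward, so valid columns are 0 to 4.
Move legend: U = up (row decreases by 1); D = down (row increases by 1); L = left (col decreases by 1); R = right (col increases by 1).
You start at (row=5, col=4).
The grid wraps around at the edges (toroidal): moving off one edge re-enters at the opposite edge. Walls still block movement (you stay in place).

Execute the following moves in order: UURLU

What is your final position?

Start: (row=5, col=4)
  U (up): blocked, stay at (row=5, col=4)
  U (up): blocked, stay at (row=5, col=4)
  R (right): blocked, stay at (row=5, col=4)
  L (left): (row=5, col=4) -> (row=5, col=3)
  U (up): (row=5, col=3) -> (row=4, col=3)
Final: (row=4, col=3)

Answer: Final position: (row=4, col=3)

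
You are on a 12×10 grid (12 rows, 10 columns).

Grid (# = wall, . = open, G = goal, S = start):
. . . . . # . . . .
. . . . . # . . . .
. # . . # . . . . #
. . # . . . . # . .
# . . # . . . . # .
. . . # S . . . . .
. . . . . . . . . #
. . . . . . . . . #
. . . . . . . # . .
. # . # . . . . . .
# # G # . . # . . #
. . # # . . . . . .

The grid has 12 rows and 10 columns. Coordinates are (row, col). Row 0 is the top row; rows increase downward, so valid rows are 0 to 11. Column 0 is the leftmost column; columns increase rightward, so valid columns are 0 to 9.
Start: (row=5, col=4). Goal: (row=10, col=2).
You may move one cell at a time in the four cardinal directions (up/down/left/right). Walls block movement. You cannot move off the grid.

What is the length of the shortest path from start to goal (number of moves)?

Answer: Shortest path length: 7

Derivation:
BFS from (row=5, col=4) until reaching (row=10, col=2):
  Distance 0: (row=5, col=4)
  Distance 1: (row=4, col=4), (row=5, col=5), (row=6, col=4)
  Distance 2: (row=3, col=4), (row=4, col=5), (row=5, col=6), (row=6, col=3), (row=6, col=5), (row=7, col=4)
  Distance 3: (row=3, col=3), (row=3, col=5), (row=4, col=6), (row=5, col=7), (row=6, col=2), (row=6, col=6), (row=7, col=3), (row=7, col=5), (row=8, col=4)
  Distance 4: (row=2, col=3), (row=2, col=5), (row=3, col=6), (row=4, col=7), (row=5, col=2), (row=5, col=8), (row=6, col=1), (row=6, col=7), (row=7, col=2), (row=7, col=6), (row=8, col=3), (row=8, col=5), (row=9, col=4)
  Distance 5: (row=1, col=3), (row=2, col=2), (row=2, col=6), (row=4, col=2), (row=5, col=1), (row=5, col=9), (row=6, col=0), (row=6, col=8), (row=7, col=1), (row=7, col=7), (row=8, col=2), (row=8, col=6), (row=9, col=5), (row=10, col=4)
  Distance 6: (row=0, col=3), (row=1, col=2), (row=1, col=4), (row=1, col=6), (row=2, col=7), (row=4, col=1), (row=4, col=9), (row=5, col=0), (row=7, col=0), (row=7, col=8), (row=8, col=1), (row=9, col=2), (row=9, col=6), (row=10, col=5), (row=11, col=4)
  Distance 7: (row=0, col=2), (row=0, col=4), (row=0, col=6), (row=1, col=1), (row=1, col=7), (row=2, col=8), (row=3, col=1), (row=3, col=9), (row=8, col=0), (row=8, col=8), (row=9, col=7), (row=10, col=2), (row=11, col=5)  <- goal reached here
One shortest path (7 moves): (row=5, col=4) -> (row=6, col=4) -> (row=6, col=3) -> (row=6, col=2) -> (row=7, col=2) -> (row=8, col=2) -> (row=9, col=2) -> (row=10, col=2)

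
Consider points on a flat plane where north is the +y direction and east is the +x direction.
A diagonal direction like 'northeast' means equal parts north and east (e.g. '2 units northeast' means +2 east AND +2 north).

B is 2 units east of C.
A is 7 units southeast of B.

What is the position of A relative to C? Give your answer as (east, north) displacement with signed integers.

Answer: A is at (east=9, north=-7) relative to C.

Derivation:
Place C at the origin (east=0, north=0).
  B is 2 units east of C: delta (east=+2, north=+0); B at (east=2, north=0).
  A is 7 units southeast of B: delta (east=+7, north=-7); A at (east=9, north=-7).
Therefore A relative to C: (east=9, north=-7).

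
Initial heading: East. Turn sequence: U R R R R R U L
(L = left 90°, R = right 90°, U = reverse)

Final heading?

Start: East
  U (U-turn (180°)) -> West
  R (right (90° clockwise)) -> North
  R (right (90° clockwise)) -> East
  R (right (90° clockwise)) -> South
  R (right (90° clockwise)) -> West
  R (right (90° clockwise)) -> North
  U (U-turn (180°)) -> South
  L (left (90° counter-clockwise)) -> East
Final: East

Answer: Final heading: East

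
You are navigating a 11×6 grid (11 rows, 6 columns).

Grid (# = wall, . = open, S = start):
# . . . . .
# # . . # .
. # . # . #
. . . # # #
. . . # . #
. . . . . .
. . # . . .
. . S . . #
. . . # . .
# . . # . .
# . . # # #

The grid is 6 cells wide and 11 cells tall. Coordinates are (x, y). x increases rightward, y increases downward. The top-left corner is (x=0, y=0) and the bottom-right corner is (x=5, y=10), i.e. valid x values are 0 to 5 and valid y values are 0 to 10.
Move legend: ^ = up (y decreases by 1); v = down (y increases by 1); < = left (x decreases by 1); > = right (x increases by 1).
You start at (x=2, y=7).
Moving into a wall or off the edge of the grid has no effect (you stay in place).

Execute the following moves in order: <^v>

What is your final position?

Start: (x=2, y=7)
  < (left): (x=2, y=7) -> (x=1, y=7)
  ^ (up): (x=1, y=7) -> (x=1, y=6)
  v (down): (x=1, y=6) -> (x=1, y=7)
  > (right): (x=1, y=7) -> (x=2, y=7)
Final: (x=2, y=7)

Answer: Final position: (x=2, y=7)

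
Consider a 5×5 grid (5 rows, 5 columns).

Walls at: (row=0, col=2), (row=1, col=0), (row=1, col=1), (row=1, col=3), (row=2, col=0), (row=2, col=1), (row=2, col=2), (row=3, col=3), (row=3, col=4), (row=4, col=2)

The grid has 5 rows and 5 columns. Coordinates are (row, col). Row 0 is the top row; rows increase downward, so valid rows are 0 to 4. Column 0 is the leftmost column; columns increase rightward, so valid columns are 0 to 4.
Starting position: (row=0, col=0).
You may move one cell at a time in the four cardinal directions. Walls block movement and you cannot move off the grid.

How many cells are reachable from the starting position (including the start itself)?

BFS flood-fill from (row=0, col=0):
  Distance 0: (row=0, col=0)
  Distance 1: (row=0, col=1)
Total reachable: 2 (grid has 15 open cells total)

Answer: Reachable cells: 2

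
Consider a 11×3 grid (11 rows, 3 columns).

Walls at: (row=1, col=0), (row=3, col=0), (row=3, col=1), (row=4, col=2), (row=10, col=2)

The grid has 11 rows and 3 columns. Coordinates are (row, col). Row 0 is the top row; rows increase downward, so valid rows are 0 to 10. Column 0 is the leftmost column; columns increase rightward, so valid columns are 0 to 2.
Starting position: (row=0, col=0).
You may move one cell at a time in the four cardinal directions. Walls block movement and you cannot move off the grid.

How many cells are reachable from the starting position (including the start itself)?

Answer: Reachable cells: 9

Derivation:
BFS flood-fill from (row=0, col=0):
  Distance 0: (row=0, col=0)
  Distance 1: (row=0, col=1)
  Distance 2: (row=0, col=2), (row=1, col=1)
  Distance 3: (row=1, col=2), (row=2, col=1)
  Distance 4: (row=2, col=0), (row=2, col=2)
  Distance 5: (row=3, col=2)
Total reachable: 9 (grid has 28 open cells total)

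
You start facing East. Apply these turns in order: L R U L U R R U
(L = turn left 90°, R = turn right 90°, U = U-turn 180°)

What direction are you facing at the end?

Answer: Final heading: North

Derivation:
Start: East
  L (left (90° counter-clockwise)) -> North
  R (right (90° clockwise)) -> East
  U (U-turn (180°)) -> West
  L (left (90° counter-clockwise)) -> South
  U (U-turn (180°)) -> North
  R (right (90° clockwise)) -> East
  R (right (90° clockwise)) -> South
  U (U-turn (180°)) -> North
Final: North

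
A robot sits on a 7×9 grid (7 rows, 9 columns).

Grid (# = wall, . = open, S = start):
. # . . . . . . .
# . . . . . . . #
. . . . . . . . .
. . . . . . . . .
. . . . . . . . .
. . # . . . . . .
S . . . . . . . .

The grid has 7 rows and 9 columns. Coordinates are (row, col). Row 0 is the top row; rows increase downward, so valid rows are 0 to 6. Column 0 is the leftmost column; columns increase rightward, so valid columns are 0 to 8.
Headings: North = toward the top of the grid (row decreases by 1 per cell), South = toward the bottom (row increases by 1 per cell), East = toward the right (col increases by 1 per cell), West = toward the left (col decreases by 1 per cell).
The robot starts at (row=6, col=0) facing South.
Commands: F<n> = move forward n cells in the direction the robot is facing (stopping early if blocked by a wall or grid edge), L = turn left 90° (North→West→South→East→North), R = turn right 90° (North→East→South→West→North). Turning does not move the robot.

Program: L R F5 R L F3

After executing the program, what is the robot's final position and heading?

Start: (row=6, col=0), facing South
  L: turn left, now facing East
  R: turn right, now facing South
  F5: move forward 0/5 (blocked), now at (row=6, col=0)
  R: turn right, now facing West
  L: turn left, now facing South
  F3: move forward 0/3 (blocked), now at (row=6, col=0)
Final: (row=6, col=0), facing South

Answer: Final position: (row=6, col=0), facing South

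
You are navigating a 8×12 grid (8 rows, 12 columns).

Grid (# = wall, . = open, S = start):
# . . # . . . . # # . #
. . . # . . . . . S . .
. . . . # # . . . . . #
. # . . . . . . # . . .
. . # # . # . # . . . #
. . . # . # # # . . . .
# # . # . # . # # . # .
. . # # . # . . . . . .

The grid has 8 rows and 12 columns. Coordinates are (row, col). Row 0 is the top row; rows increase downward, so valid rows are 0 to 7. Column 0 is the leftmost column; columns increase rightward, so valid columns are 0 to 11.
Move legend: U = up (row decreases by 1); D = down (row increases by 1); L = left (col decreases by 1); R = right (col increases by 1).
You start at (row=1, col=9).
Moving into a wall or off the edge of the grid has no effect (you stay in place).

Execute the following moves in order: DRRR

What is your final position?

Answer: Final position: (row=2, col=10)

Derivation:
Start: (row=1, col=9)
  D (down): (row=1, col=9) -> (row=2, col=9)
  R (right): (row=2, col=9) -> (row=2, col=10)
  R (right): blocked, stay at (row=2, col=10)
  R (right): blocked, stay at (row=2, col=10)
Final: (row=2, col=10)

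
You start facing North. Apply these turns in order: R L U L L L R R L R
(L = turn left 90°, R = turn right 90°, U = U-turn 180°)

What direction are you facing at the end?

Answer: Final heading: East

Derivation:
Start: North
  R (right (90° clockwise)) -> East
  L (left (90° counter-clockwise)) -> North
  U (U-turn (180°)) -> South
  L (left (90° counter-clockwise)) -> East
  L (left (90° counter-clockwise)) -> North
  L (left (90° counter-clockwise)) -> West
  R (right (90° clockwise)) -> North
  R (right (90° clockwise)) -> East
  L (left (90° counter-clockwise)) -> North
  R (right (90° clockwise)) -> East
Final: East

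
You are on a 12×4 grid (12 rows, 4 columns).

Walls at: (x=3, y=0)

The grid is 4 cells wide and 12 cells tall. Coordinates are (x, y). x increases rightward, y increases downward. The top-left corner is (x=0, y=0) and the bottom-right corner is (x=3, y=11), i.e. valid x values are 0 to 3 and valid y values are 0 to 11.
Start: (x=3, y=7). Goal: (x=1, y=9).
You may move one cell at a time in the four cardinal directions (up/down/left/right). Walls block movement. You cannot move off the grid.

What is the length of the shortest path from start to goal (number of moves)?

BFS from (x=3, y=7) until reaching (x=1, y=9):
  Distance 0: (x=3, y=7)
  Distance 1: (x=3, y=6), (x=2, y=7), (x=3, y=8)
  Distance 2: (x=3, y=5), (x=2, y=6), (x=1, y=7), (x=2, y=8), (x=3, y=9)
  Distance 3: (x=3, y=4), (x=2, y=5), (x=1, y=6), (x=0, y=7), (x=1, y=8), (x=2, y=9), (x=3, y=10)
  Distance 4: (x=3, y=3), (x=2, y=4), (x=1, y=5), (x=0, y=6), (x=0, y=8), (x=1, y=9), (x=2, y=10), (x=3, y=11)  <- goal reached here
One shortest path (4 moves): (x=3, y=7) -> (x=2, y=7) -> (x=1, y=7) -> (x=1, y=8) -> (x=1, y=9)

Answer: Shortest path length: 4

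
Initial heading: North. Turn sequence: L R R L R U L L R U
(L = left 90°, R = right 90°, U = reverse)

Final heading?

Answer: Final heading: North

Derivation:
Start: North
  L (left (90° counter-clockwise)) -> West
  R (right (90° clockwise)) -> North
  R (right (90° clockwise)) -> East
  L (left (90° counter-clockwise)) -> North
  R (right (90° clockwise)) -> East
  U (U-turn (180°)) -> West
  L (left (90° counter-clockwise)) -> South
  L (left (90° counter-clockwise)) -> East
  R (right (90° clockwise)) -> South
  U (U-turn (180°)) -> North
Final: North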